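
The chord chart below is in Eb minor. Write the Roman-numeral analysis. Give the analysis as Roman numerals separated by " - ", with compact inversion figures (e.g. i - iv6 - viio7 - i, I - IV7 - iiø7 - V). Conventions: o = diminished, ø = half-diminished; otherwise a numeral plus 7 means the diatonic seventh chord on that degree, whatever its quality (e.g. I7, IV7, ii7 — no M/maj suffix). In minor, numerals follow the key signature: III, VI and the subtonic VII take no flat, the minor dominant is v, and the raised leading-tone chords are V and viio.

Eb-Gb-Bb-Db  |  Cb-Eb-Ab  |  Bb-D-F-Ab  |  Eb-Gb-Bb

i7 - iv6 - V7 - i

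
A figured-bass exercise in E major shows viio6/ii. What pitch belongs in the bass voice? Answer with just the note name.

The applied chord viio6/ii is rooted on E#: E#-G#-B.
The figure 6 means first inversion — the third is in the bass.

G#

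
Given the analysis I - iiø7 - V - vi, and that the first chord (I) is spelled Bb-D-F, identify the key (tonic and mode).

Bb major

The chord Bb is a major triad rooted on Bb; its label is I.
If Bb is scale degree 1 and the mode makes that degree carry a major triad, the tonic is Bb and the mode is major.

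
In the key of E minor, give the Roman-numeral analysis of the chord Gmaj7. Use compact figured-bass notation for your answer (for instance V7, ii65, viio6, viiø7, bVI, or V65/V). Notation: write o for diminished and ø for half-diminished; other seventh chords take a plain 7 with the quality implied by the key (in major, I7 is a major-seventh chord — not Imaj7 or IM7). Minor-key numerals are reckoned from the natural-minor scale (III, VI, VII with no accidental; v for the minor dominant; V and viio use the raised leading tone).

Stacked in thirds the chord is G-B-D-F#: a major seventh chord on G.
G is scale degree 3 in E minor, and a major seventh chord on that degree is written III7.

III7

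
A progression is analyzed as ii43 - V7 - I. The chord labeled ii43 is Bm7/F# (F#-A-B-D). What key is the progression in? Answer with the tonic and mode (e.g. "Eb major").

A major

The chord Bm7/F# is a minor seventh chord rooted on B; its label is ii43.
ii43 on B implies B is the supertonic; that puts the tonic at A, and the lowercase numeral fits major mode.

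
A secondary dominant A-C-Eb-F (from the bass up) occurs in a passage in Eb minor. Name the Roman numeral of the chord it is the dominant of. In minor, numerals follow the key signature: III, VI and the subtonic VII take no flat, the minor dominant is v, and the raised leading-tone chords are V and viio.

V

The chord is a dominant seventh chord on F.
A dominant resolves down a perfect fifth: F → Bb. In Eb minor, Bb is scale degree 5, i.e. V.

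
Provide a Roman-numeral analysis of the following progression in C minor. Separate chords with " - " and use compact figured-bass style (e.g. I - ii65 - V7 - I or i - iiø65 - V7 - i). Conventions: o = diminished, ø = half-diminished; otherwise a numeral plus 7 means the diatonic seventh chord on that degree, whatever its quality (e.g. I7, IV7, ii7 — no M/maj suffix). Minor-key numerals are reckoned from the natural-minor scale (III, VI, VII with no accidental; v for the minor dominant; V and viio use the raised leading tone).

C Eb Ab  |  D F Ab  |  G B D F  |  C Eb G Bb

VI6 - iio - V7 - i7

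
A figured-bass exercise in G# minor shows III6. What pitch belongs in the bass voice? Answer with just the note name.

III in G# minor has root B; the chord is B-D#-F#.
The figure 6 means first inversion — the third is in the bass.

D#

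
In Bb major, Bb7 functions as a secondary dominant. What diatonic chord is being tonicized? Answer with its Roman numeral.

IV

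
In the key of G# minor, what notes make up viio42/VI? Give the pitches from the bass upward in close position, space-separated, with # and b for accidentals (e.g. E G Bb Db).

viio42/VI is a secondary leading-tone chord. The target VI is E in G# minor; the applied chord is rooted a semitone below, on D#.
Building a fully diminished seventh chord on D# gives D#-F#-A-C.
With the 42 figure the chord is in third inversion; from the bass C upward in close position it reads C-D#-F#-A.

C D# F# A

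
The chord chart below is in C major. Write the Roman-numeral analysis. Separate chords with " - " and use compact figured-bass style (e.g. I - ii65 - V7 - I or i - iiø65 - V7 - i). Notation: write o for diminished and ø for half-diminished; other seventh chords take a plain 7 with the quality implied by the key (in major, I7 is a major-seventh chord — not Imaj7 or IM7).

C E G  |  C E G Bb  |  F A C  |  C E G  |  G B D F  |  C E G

I - V7/IV - IV - I - V7 - I

C-E-G has root C, degree 1 in C major, so I.
C-E-G-Bb: a dominant seventh chord on C, the applied dominant of IV → V7/IV.
F-A-C has root F, degree 4 in C major, so IV.
C-E-G has root C, degree 1 in C major, so I.
G-B-D-F: dominant seventh chord on G = scale degree 5 → V7.
C-E-G: major triad on C = scale degree 1 → I.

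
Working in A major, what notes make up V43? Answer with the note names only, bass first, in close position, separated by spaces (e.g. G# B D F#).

B D E G#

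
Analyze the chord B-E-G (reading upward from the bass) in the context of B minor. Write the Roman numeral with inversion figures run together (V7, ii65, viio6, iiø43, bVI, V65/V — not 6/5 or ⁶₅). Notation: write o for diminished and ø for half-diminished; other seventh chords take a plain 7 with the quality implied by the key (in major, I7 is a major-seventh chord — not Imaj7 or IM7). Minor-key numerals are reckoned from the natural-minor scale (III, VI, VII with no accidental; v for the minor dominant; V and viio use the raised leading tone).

The pitches E-G-B form a minor triad rooted on E.
In B minor, E is the subdominant; the diatonic minor triad there is iv.
With B in the bass the chord is in second inversion, so the figured bass is 64.

iv64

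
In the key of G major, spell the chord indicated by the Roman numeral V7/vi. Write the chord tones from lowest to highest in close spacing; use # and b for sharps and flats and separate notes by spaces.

B D# F# A

V7/vi is a secondary dominant — the dominant seventh of vi. vi in G major is E, so the applied chord's root is B, a perfect fifth above.
Building a dominant seventh chord on B gives B-D#-F#-A.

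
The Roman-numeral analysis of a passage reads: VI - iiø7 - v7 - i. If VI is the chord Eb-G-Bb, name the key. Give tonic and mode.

The anchor chord is a major triad on Eb, labeled VI.
VI on Eb implies Eb is the submediant; that puts the tonic at G, and the uppercase numeral fits minor mode.

G minor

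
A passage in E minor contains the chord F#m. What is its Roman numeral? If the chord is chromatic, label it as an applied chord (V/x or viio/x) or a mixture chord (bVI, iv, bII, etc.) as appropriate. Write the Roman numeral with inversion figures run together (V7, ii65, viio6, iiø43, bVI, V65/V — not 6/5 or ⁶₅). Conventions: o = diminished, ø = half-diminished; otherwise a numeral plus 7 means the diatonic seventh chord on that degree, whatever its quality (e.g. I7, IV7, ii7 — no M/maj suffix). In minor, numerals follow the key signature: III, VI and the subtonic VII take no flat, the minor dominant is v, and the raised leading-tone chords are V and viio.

ii

Stacked in thirds the chord is F#-A-C#: a minor triad on F#.
F# is the second degree of E minor. This is the minor supertonic, borrowed from the parallel major (the Dorian ii).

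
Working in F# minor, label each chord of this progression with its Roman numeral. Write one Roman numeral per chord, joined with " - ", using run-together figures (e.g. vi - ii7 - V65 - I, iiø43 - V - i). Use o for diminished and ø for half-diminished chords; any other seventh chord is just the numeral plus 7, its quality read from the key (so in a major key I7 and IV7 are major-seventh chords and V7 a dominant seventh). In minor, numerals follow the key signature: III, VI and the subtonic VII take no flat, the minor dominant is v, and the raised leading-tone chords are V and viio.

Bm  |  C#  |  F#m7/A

Bm: minor triad on B = scale degree 4 → iv.
C#: root C# is the dominant; major triad there is V.
F#m7/A: root F# is the tonic; minor seventh chord there is i65.

iv - V - i65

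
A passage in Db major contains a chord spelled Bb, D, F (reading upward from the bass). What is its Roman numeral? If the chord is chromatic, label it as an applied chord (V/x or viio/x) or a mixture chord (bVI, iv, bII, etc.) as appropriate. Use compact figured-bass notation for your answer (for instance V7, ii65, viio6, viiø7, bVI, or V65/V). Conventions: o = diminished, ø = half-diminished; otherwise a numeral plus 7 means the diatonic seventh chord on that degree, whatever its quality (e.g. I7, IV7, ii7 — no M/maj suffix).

The pitches Bb-D-F form a major triad rooted on Bb.
Bb is not a diatonic chord root with this quality in Db major, but it lies a perfect fifth above Eb (ii), so the chord functions as an applied dominant of ii.

V/ii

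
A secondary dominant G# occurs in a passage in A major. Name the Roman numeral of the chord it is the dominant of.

The chord is a major triad on G#.
A dominant resolves down a perfect fifth: G# → C#. In A major, C# is scale degree 3, i.e. iii.

iii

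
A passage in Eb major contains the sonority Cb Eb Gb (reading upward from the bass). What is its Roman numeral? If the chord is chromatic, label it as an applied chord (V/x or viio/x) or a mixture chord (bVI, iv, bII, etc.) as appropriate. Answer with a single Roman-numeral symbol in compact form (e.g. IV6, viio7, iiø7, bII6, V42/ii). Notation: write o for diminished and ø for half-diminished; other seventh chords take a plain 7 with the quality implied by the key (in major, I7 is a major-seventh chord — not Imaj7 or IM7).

The pitches Cb-Eb-Gb form a major triad rooted on Cb.
Cb is the lowered sixth degree of Eb major (diatonic 6 would be C). This is a major triad on the lowered sixth degree, borrowed from the parallel minor.

bVI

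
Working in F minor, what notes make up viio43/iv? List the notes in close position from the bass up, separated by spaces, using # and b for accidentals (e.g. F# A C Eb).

Eb Gb A C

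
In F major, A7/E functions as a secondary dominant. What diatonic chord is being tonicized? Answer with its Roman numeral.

vi

The chord is a dominant seventh chord on A.
A dominant resolves down a perfect fifth: A → D. In F major, D is scale degree 6, i.e. vi.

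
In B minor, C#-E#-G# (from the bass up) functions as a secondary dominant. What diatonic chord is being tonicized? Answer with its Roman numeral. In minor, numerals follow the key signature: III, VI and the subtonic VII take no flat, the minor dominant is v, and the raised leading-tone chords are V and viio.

The chord is a major triad on C#.
A dominant resolves down a perfect fifth: C# → F#. In B minor, F# is scale degree 5, i.e. V.

V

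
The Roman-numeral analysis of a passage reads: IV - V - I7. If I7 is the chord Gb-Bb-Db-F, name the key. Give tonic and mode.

Gb major

The anchor chord is a major seventh chord on Gb, labeled I7.
If Gb is scale degree 1 and the mode makes that degree carry a major seventh chord, the tonic is Gb and the mode is major.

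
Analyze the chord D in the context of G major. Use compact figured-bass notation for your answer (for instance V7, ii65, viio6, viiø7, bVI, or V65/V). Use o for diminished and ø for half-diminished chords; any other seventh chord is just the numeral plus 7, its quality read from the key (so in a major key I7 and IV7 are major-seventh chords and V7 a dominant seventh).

V

Stacked in thirds the chord is D-F#-A: a major triad on D.
In G major, D is the dominant; the diatonic major triad there is V.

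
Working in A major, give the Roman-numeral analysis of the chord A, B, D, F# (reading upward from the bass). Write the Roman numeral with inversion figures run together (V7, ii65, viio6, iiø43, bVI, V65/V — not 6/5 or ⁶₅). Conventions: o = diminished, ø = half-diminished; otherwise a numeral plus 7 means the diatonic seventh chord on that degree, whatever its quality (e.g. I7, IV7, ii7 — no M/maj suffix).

The pitches B-D-F#-A form a minor seventh chord rooted on B.
B is scale degree 2 in A major, and a minor seventh chord on that degree is written ii7.
With A in the bass the chord is in third inversion, so the figured bass is 42.

ii42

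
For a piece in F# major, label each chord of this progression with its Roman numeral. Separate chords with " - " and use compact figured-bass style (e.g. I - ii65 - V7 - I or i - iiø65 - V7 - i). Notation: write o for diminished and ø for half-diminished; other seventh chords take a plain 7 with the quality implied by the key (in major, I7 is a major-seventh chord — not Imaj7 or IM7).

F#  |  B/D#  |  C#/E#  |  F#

I - IV6 - V6 - I

F# has root F#, degree 1 in F# major, so I.
B/D#: major triad on B = scale degree 4 → IV6.
C#/E#: major triad on C# = scale degree 5 → V6.
F# has root F#, degree 1 in F# major, so I.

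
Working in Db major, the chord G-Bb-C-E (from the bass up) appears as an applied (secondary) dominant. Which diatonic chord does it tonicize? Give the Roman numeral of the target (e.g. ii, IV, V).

The chord is a dominant seventh chord on C.
A dominant resolves down a perfect fifth: C → F. In Db major, F is scale degree 3, i.e. iii.

iii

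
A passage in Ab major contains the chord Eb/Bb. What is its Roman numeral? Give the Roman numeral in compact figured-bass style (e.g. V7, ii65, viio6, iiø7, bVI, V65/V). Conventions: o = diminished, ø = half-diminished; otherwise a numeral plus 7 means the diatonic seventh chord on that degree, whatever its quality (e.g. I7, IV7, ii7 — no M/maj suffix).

The pitches Eb-G-Bb form a major triad rooted on Eb.
Eb is scale degree 5 in Ab major, and a major triad on that degree is written V.
With Bb in the bass the chord is in second inversion, so the figured bass is 64.

V64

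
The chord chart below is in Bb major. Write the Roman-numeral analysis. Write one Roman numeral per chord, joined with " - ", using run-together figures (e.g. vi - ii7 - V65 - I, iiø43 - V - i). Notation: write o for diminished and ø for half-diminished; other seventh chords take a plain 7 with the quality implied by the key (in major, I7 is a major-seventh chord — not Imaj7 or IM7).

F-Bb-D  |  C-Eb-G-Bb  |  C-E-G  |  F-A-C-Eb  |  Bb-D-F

I64 - ii7 - V/V - V7 - I

F-Bb-D: major triad on Bb = scale degree 1 → I64.
C-Eb-G-Bb: minor seventh chord on C = scale degree 2 → ii7.
C-E-G is the secondary dominant of V (major triad on C): V/V.
F-A-C-Eb: dominant seventh chord on F = scale degree 5 → V7.
Bb-D-F: major triad on Bb = scale degree 1 → I.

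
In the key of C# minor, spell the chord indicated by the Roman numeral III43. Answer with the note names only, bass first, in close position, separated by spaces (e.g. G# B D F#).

In C# minor, the mediant is E, and the diatonic chord built there is a major seventh chord.
That chord is spelled E-G#-B-D#.
The figured bass 43 indicates second inversion, placing the fifth (B) in the bass: B-D#-E-G#.

B D# E G#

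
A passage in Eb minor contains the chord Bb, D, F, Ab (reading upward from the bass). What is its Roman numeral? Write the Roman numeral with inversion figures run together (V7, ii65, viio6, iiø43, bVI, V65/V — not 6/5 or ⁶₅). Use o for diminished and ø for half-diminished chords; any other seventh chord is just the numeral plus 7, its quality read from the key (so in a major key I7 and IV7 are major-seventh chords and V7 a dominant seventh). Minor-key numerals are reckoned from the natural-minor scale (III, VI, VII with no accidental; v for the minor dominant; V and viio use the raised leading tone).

Stacked in thirds the chord is Bb-D-F-Ab: a dominant seventh chord on Bb.
In Eb minor, Bb is the dominant; the diatonic dominant seventh chord there is V7.

V7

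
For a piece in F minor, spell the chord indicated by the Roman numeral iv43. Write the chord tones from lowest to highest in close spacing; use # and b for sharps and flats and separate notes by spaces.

F Ab Bb Db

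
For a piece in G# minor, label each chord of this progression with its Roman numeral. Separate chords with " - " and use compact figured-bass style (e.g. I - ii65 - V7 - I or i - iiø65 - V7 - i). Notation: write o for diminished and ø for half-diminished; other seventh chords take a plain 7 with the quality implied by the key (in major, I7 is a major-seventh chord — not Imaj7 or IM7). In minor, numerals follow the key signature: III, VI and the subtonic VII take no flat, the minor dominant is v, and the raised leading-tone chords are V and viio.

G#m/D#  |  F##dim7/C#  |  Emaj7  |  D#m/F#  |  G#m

i64 - viio43 - VI7 - v6 - i

G#m/D#: root G# is the tonic; minor triad there is i64.
F##dim7/C#: root F## is the leading tone; fully diminished seventh chord there is viio43.
Emaj7: root E is the submediant; major seventh chord there is VI7.
D#m/F#: minor triad on D# = scale degree 5 → v6.
G#m: minor triad on G# = scale degree 1 → i.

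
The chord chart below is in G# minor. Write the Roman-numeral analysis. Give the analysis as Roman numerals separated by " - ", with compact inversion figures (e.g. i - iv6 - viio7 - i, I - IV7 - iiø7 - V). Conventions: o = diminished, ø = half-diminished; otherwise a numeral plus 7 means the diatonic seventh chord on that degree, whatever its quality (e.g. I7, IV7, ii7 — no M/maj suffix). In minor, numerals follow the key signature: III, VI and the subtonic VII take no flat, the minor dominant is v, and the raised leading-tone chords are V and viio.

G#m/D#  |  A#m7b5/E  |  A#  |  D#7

i64 - iiø43 - V/V - V7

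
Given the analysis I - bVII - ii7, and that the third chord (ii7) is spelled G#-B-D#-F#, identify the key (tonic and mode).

F# major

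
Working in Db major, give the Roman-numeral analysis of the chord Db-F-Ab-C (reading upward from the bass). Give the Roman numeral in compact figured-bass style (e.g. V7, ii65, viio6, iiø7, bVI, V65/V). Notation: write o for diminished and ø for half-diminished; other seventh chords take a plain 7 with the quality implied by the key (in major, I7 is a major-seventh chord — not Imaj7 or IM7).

Stacked in thirds the chord is Db-F-Ab-C: a major seventh chord on Db.
Db is scale degree 1 in Db major, and a major seventh chord on that degree is written I7.

I7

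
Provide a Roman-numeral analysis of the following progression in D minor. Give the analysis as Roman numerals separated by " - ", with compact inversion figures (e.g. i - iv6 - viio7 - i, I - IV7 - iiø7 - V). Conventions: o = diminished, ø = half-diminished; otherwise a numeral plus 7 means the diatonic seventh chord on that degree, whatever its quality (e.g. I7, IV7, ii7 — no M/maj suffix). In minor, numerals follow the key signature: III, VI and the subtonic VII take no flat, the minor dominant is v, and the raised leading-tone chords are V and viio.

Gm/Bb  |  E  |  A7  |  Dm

Gm/Bb has root G, degree 4 in D minor, so iv6.
E: chromatic; E is V of V, so V/V.
A7: root A is the dominant; dominant seventh chord there is V7.
Dm: minor triad on D = scale degree 1 → i.

iv6 - V/V - V7 - i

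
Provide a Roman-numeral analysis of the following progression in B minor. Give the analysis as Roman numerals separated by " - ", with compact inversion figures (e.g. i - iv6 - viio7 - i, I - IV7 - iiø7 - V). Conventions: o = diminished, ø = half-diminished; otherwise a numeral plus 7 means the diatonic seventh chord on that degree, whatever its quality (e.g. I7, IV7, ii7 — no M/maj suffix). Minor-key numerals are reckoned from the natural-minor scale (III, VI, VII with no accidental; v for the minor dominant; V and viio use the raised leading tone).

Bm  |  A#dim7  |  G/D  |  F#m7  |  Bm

i - viio7 - VI64 - v7 - i

Bm: minor triad on B = scale degree 1 → i.
A#dim7 has root A#, degree 7 in B minor, so viio7.
G/D: root G is the submediant; major triad there is VI64.
F#m7: minor seventh chord on F# = scale degree 5 → v7.
Bm has root B, degree 1 in B minor, so i.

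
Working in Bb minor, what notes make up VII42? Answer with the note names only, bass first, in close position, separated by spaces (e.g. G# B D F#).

The numeral's case and figure indicate a dominant seventh chord. In Bb minor its root, the subtonic, is Ab.
That chord is spelled Ab-C-Eb-Gb.
With the 42 figure the chord is in third inversion; from the bass Gb upward in close position it reads Gb-Ab-C-Eb.

Gb Ab C Eb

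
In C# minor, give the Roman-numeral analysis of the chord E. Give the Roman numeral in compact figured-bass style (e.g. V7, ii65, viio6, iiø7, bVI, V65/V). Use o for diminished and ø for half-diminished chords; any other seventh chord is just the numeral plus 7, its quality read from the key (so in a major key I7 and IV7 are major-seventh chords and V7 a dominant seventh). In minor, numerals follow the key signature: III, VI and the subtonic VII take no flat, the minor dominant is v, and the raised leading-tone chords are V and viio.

Stacked in thirds the chord is E-G#-B: a major triad on E.
In C# minor, E is the mediant; the diatonic major triad there is III.

III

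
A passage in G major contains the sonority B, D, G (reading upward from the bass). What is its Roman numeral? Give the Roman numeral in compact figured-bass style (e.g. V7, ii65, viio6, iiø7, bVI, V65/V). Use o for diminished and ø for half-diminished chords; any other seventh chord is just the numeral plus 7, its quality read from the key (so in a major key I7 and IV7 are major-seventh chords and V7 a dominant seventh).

Stacked in thirds the chord is G-B-D: a major triad on G.
G is scale degree 1 in G major, and a major triad on that degree is written I.
With B in the bass the chord is in first inversion, so the figured bass is 6.

I6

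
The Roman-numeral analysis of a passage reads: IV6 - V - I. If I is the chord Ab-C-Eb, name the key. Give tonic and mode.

I is given as Ab-C-Eb — a major triad with root Ab.
If Ab is scale degree 1 and the mode makes that degree carry a major triad, the tonic is Ab and the mode is major.

Ab major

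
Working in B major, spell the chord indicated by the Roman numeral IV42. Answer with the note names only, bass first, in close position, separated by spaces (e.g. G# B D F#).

In B major, scale degree 4 is E, and the diatonic chord built there is a major seventh chord.
Stacking thirds from E gives E-G#-B-D#.
The figured bass 42 indicates third inversion, placing the seventh (D#) in the bass: D#-E-G#-B.

D# E G# B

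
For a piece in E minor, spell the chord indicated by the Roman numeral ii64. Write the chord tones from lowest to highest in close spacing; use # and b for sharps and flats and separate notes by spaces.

ii64 is the minor supertonic, borrowed from the parallel major (the Dorian ii). In E minor that root is F#.
So the chord is F#-A-C#.
With the 64 figure the chord is in second inversion; from the bass C# upward in close position it reads C#-F#-A.

C# F# A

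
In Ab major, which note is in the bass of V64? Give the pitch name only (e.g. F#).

Bb

V in Ab major has root Eb; the chord is Eb-G-Bb.
The figure 64 means second inversion — the fifth is in the bass.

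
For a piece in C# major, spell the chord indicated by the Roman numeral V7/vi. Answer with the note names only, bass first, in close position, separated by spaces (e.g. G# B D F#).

E# G## B# D#

V7/vi is a secondary dominant — the dominant seventh of vi. vi in C# major is A#, so the applied chord's root is E#, a perfect fifth above.
Building a dominant seventh chord on E# gives E#-G##-B#-D#.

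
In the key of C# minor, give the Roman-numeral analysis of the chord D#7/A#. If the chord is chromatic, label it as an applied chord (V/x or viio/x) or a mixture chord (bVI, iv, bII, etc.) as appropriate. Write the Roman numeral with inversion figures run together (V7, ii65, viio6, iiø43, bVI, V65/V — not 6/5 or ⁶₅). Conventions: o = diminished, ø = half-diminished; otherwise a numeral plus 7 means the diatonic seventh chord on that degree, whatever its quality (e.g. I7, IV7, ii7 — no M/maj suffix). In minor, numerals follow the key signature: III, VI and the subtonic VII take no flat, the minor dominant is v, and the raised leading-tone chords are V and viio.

V43/V

The pitches D#-F##-A#-C# form a dominant seventh chord rooted on D#.
D# is not a diatonic chord root with this quality in C# minor, but it lies a perfect fifth above G# (V), so the chord functions as an applied dominant of V.
With A# in the bass the chord is in second inversion, so the figured bass is 43.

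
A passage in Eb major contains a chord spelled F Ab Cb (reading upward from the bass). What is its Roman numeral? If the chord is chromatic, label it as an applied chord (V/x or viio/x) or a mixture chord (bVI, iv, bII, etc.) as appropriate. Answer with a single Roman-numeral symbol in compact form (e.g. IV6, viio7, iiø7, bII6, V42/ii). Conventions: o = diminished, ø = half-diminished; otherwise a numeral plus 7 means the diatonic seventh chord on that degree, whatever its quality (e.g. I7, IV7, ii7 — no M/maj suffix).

Stacked in thirds the chord is F-Ab-Cb: a diminished triad on F.
F is the second degree of Eb major. This is the diminished supertonic triad, borrowed from the parallel minor.

iio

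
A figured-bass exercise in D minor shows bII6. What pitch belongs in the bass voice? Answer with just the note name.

G

bII in D minor has root Eb; the chord is Eb-G-Bb.
The figure 6 means first inversion — the third is in the bass.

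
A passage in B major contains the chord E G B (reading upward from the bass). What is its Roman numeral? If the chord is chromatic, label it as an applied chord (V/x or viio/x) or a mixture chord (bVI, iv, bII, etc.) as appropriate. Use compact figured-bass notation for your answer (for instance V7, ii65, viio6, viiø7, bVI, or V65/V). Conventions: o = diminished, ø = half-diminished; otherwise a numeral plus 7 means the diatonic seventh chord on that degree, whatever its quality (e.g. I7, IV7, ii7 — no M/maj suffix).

iv

The pitches E-G-B form a minor triad rooted on E.
E is the fourth degree of B major. This is the minor subdominant, borrowed from the parallel minor.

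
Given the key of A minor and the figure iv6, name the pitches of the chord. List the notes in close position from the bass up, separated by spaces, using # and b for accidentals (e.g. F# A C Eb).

The numeral's case and figure indicate a minor triad. In A minor its root, scale degree 4, is D.
Stacking thirds from D gives D-F-A.
The figured bass 6 indicates first inversion, placing the third (F) in the bass: F-A-D.

F A D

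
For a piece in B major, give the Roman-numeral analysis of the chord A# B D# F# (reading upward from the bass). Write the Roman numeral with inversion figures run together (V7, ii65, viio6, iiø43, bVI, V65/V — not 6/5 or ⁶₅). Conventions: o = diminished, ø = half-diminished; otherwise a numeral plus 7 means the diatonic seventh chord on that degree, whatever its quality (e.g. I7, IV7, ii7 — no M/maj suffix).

Stacked in thirds the chord is B-D#-F#-A#: a major seventh chord on B.
In B major, B is the tonic; the diatonic major seventh chord there is I7.
With A# in the bass the chord is in third inversion, so the figured bass is 42.

I42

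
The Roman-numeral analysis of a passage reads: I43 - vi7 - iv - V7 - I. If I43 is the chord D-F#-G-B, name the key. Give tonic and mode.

G major

The chord Gmaj7/D is a major seventh chord rooted on G; its label is I43.
If G is scale degree 1 and the mode makes that degree carry a major seventh chord, the tonic is G and the mode is major.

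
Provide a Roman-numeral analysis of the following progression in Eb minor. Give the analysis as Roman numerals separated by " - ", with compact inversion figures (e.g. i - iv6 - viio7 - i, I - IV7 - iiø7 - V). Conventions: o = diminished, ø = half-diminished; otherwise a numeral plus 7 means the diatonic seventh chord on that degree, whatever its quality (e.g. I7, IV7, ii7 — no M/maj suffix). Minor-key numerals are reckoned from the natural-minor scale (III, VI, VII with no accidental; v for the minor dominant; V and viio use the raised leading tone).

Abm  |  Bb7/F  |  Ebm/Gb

iv - V43 - i6

Abm: minor triad on Ab = scale degree 4 → iv.
Bb7/F: dominant seventh chord on Bb = scale degree 5 → V43.
Ebm/Gb: root Eb is the tonic; minor triad there is i6.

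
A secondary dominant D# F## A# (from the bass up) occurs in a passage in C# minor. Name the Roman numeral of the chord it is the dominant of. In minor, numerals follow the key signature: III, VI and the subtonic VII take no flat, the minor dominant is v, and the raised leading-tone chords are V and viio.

The chord is a major triad on D#.
A dominant resolves down a perfect fifth: D# → G#. In C# minor, G# is scale degree 5, i.e. V.

V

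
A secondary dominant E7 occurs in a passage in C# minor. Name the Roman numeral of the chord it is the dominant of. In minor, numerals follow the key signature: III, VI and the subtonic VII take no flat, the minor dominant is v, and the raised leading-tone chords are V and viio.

The chord is a dominant seventh chord on E.
A dominant resolves down a perfect fifth: E → A. In C# minor, A is scale degree 6, i.e. VI.

VI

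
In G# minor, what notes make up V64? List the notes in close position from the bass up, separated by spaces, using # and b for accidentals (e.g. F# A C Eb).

A# D# F##

In G# minor, scale degree 5 is D#. The dominant is major (leading tone raised), so V is a major triad.
That chord is spelled D#-F##-A#.
With the 64 figure the chord is in second inversion; from the bass A# upward in close position it reads A#-D#-F##.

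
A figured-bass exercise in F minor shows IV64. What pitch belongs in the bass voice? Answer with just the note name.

IV in F minor has root Bb; the chord is Bb-D-F.
The figure 64 means second inversion — the fifth is in the bass.

F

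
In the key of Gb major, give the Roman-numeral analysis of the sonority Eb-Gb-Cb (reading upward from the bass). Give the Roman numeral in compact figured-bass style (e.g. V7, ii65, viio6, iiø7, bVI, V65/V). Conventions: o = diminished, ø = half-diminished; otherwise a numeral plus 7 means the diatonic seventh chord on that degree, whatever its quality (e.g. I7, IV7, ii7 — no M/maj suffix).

Stacked in thirds the chord is Cb-Eb-Gb: a major triad on Cb.
Cb is scale degree 4 in Gb major, and a major triad on that degree is written IV.
With Eb in the bass the chord is in first inversion, so the figured bass is 6.

IV6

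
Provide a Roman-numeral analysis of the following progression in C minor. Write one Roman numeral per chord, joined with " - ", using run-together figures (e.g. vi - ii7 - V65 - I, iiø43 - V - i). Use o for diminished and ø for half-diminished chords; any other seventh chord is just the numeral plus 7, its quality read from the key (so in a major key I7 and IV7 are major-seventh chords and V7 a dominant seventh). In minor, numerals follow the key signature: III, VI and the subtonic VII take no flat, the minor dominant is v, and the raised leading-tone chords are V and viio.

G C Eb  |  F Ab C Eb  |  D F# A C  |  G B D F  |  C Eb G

G-C-Eb: minor triad on C = scale degree 1 → i64.
F-Ab-C-Eb: minor seventh chord on F = scale degree 4 → iv7.
D-F#-A-C: chromatic; D is V of V, so V7/V.
G-B-D-F has root G, degree 5 in C minor, so V7.
C-Eb-G: root C is the tonic; minor triad there is i.

i64 - iv7 - V7/V - V7 - i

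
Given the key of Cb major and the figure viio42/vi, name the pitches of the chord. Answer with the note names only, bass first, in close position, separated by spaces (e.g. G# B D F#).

Fb G Bb Db

The slash marks an applied leading-tone chord: viio of vi. In Cb major, vi is Ab, so the leading tone to it is G, a half step below.
Building a fully diminished seventh chord on G gives G-Bb-Db-Fb.
The figured bass 42 indicates third inversion, placing the seventh (Fb) in the bass: Fb-G-Bb-Db.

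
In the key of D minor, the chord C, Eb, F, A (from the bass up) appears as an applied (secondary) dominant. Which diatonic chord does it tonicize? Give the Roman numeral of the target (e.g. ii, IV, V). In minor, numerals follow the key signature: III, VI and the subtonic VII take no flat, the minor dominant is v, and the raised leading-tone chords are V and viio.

VI

The chord is a dominant seventh chord on F.
A dominant resolves down a perfect fifth: F → Bb. In D minor, Bb is scale degree 6, i.e. VI.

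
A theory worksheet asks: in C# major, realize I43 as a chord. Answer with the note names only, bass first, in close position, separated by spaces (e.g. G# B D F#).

G# B# C# E#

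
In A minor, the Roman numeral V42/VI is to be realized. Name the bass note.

The applied chord V42/VI is rooted on C: C-E-G-Bb.
The figure 42 means third inversion — the seventh is in the bass.

Bb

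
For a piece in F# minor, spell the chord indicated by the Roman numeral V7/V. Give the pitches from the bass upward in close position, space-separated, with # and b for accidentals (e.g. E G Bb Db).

G# B# D# F#

The slash means an applied dominant: we want the dominant of V. In F# minor, V is C# major, and its dominant is built on G#.
Building a dominant seventh chord on G# gives G#-B#-D#-F#.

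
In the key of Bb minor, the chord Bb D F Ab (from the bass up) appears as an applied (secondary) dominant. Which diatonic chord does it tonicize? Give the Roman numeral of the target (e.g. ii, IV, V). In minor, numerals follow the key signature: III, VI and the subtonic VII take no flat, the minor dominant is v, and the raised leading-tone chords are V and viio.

iv

The chord is a dominant seventh chord on Bb.
A dominant resolves down a perfect fifth: Bb → Eb. In Bb minor, Eb is scale degree 4, i.e. iv.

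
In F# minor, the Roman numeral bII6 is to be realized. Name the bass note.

bII in F# minor has root G; the chord is G-B-D.
The figure 6 means first inversion — the third is in the bass.

B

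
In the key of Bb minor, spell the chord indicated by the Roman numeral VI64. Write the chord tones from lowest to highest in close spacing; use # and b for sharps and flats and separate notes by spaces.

The numeral's case and figure indicate a major triad. In Bb minor its root, scale degree 6, is Gb.
That chord is spelled Gb-Bb-Db.
The figured bass 64 indicates second inversion, placing the fifth (Db) in the bass: Db-Gb-Bb.

Db Gb Bb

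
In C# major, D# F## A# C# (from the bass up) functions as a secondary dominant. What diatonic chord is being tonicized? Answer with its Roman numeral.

The chord is a dominant seventh chord on D#.
A dominant resolves down a perfect fifth: D# → G#. In C# major, G# is scale degree 5, i.e. V.

V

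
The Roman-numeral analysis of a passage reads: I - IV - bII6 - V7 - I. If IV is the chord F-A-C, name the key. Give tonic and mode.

C major

IV is given as F-A-C — a major triad with root F.
If F is scale degree 4 and the mode makes that degree carry a major triad, the tonic is C and the mode is major.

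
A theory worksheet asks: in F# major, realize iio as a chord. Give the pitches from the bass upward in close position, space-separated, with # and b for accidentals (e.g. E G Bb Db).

G# B D

Scale degree 2 in F# major is G#; here the chord built on it is altered to a diminished triad. iio is the diminished supertonic triad, borrowed from the parallel minor.
So the chord is G#-B-D.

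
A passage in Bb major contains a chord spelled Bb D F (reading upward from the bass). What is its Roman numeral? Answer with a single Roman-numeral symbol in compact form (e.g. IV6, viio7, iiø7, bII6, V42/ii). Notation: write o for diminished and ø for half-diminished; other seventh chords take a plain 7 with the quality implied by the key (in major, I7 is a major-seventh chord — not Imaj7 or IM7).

I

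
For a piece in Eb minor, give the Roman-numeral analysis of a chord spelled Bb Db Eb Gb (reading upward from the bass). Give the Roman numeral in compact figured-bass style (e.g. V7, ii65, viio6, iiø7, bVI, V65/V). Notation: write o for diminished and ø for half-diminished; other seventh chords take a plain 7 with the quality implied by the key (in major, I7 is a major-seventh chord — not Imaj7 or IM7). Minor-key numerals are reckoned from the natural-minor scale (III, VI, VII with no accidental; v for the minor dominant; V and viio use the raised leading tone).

i43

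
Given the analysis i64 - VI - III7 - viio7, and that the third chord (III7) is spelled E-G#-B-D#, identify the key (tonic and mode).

III7 is given as E-G#-B-D# — a major seventh chord with root E.
Counting down 2 scale steps from E places the tonic on C#; a major seventh chord on degree 3 is diatonic only in minor.

C# minor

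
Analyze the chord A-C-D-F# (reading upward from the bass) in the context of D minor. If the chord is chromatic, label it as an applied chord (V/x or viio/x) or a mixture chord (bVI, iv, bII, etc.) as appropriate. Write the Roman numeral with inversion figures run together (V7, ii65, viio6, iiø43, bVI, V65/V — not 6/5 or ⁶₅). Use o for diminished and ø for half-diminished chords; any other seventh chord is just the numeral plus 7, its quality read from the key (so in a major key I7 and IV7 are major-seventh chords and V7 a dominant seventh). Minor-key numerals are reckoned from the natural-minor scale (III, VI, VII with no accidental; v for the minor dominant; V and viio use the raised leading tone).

V43/iv

The pitches D-F#-A-C form a dominant seventh chord rooted on D.
D is not a diatonic chord root with this quality in D minor, but it lies a perfect fifth above G (iv), so the chord functions as an applied dominant of iv.
With A in the bass the chord is in second inversion, so the figured bass is 43.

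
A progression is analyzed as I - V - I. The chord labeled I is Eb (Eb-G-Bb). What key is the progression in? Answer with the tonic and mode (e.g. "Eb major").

The anchor chord is a major triad on Eb, labeled I.
If Eb is scale degree 1 and the mode makes that degree carry a major triad, the tonic is Eb and the mode is major.

Eb major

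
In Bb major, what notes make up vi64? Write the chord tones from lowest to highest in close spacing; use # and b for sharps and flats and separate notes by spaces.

D G Bb

In Bb major, the sixth degree is G, and the diatonic chord built there is a minor triad.
That chord is spelled G-Bb-D.
The figured bass 64 indicates second inversion, placing the fifth (D) in the bass: D-G-Bb.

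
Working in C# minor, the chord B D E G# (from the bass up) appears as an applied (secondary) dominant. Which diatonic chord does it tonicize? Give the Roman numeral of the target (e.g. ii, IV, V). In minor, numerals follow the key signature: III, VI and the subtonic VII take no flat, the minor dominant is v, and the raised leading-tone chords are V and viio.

VI

The chord is a dominant seventh chord on E.
A dominant resolves down a perfect fifth: E → A. In C# minor, A is scale degree 6, i.e. VI.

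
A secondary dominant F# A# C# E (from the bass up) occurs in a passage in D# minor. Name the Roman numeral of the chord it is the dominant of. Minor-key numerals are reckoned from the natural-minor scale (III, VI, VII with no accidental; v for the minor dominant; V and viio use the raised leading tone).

VI

The chord is a dominant seventh chord on F#.
A dominant resolves down a perfect fifth: F# → B. In D# minor, B is scale degree 6, i.e. VI.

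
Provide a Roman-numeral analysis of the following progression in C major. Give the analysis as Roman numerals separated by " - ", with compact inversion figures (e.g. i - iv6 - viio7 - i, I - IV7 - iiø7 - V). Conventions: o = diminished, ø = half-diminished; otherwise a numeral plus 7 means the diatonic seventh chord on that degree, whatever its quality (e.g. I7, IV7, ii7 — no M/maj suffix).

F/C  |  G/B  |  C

IV64 - V6 - I

F/C: root F is the subdominant; major triad there is IV64.
G/B: root G is the dominant; major triad there is V6.
C has root C, degree 1 in C major, so I.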